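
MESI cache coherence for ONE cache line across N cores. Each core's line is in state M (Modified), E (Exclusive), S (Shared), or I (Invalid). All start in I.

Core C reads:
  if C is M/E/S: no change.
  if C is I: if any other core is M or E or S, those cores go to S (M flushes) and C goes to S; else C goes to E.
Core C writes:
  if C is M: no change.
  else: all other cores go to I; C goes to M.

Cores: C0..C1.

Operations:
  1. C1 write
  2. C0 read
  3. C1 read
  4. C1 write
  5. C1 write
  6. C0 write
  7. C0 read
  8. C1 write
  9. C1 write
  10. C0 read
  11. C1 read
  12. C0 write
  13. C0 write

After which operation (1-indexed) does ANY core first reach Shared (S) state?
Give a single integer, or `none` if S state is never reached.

Op 1: C1 write [C1 write: invalidate none -> C1=M] -> [I,M]
Op 2: C0 read [C0 read from I: others=['C1=M'] -> C0=S, others downsized to S] -> [S,S]
  -> First S state at op 2; remaining ops need not be traced.

Answer: 2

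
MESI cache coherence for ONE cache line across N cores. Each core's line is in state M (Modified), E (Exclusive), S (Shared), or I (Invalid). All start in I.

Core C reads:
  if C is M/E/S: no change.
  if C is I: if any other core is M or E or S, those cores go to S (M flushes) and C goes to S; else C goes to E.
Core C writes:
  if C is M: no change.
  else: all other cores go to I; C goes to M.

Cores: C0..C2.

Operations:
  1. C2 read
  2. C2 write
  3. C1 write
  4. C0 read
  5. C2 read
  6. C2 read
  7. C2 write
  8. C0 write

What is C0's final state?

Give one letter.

Op 1: C2 read [C2 read from I: no other sharers -> C2=E (exclusive)] -> [I,I,E]
Op 2: C2 write [C2 write: invalidate none -> C2=M] -> [I,I,M]
Op 3: C1 write [C1 write: invalidate ['C2=M'] -> C1=M] -> [I,M,I]
Op 4: C0 read [C0 read from I: others=['C1=M'] -> C0=S, others downsized to S] -> [S,S,I]
Op 5: C2 read [C2 read from I: others=['C0=S', 'C1=S'] -> C2=S, others downsized to S] -> [S,S,S]
Op 6: C2 read [C2 read: already in S, no change] -> [S,S,S]
Op 7: C2 write [C2 write: invalidate ['C0=S', 'C1=S'] -> C2=M] -> [I,I,M]
Op 8: C0 write [C0 write: invalidate ['C2=M'] -> C0=M] -> [M,I,I]

Answer: M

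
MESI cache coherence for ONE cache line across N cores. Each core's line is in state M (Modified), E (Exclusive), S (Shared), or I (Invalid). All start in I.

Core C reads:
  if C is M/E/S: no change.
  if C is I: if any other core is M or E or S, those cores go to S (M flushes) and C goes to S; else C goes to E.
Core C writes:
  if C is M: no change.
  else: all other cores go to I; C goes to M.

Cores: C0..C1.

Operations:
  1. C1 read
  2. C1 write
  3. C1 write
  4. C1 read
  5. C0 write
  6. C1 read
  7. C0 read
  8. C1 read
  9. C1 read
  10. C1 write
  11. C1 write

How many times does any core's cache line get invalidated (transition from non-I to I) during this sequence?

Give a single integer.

Answer: 2

Derivation:
Op 1: C1 read [C1 read from I: no other sharers -> C1=E (exclusive)] -> [I,E] (invalidations this op: 0; running total: 0)
Op 2: C1 write [C1 write: invalidate none -> C1=M] -> [I,M] (invalidations this op: 0; running total: 0)
Op 3: C1 write [C1 write: already M (modified), no change] -> [I,M] (invalidations this op: 0; running total: 0)
Op 4: C1 read [C1 read: already in M, no change] -> [I,M] (invalidations this op: 0; running total: 0)
Op 5: C0 write [C0 write: invalidate ['C1=M'] -> C0=M] -> [M,I] (invalidations this op: 1; running total: 1)
Op 6: C1 read [C1 read from I: others=['C0=M'] -> C1=S, others downsized to S] -> [S,S] (invalidations this op: 0; running total: 1)
Op 7: C0 read [C0 read: already in S, no change] -> [S,S] (invalidations this op: 0; running total: 1)
Op 8: C1 read [C1 read: already in S, no change] -> [S,S] (invalidations this op: 0; running total: 1)
Op 9: C1 read [C1 read: already in S, no change] -> [S,S] (invalidations this op: 0; running total: 1)
Op 10: C1 write [C1 write: invalidate ['C0=S'] -> C1=M] -> [I,M] (invalidations this op: 1; running total: 2)
Op 11: C1 write [C1 write: already M (modified), no change] -> [I,M] (invalidations this op: 0; running total: 2)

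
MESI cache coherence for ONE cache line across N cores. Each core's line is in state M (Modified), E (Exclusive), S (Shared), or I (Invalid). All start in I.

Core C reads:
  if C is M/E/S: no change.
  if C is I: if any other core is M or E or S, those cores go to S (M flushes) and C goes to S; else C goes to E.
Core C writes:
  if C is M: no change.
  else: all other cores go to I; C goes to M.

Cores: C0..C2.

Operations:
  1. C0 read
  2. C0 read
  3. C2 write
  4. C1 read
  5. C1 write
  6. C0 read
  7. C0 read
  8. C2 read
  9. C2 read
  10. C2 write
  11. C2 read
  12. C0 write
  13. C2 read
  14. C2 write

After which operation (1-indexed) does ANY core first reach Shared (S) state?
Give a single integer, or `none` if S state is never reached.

Answer: 4

Derivation:
Op 1: C0 read [C0 read from I: no other sharers -> C0=E (exclusive)] -> [E,I,I]
Op 2: C0 read [C0 read: already in E, no change] -> [E,I,I]
Op 3: C2 write [C2 write: invalidate ['C0=E'] -> C2=M] -> [I,I,M]
Op 4: C1 read [C1 read from I: others=['C2=M'] -> C1=S, others downsized to S] -> [I,S,S]
  -> First S state at op 4; remaining ops need not be traced.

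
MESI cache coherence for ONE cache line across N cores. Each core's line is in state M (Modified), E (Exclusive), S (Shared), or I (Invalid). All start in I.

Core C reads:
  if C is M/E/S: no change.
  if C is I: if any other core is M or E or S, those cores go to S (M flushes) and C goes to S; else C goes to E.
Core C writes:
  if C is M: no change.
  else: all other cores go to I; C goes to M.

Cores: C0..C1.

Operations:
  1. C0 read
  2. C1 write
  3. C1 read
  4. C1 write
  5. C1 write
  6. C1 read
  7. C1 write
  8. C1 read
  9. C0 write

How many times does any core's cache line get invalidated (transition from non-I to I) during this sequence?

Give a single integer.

Answer: 2

Derivation:
Op 1: C0 read [C0 read from I: no other sharers -> C0=E (exclusive)] -> [E,I] (invalidations this op: 0; running total: 0)
Op 2: C1 write [C1 write: invalidate ['C0=E'] -> C1=M] -> [I,M] (invalidations this op: 1; running total: 1)
Op 3: C1 read [C1 read: already in M, no change] -> [I,M] (invalidations this op: 0; running total: 1)
Op 4: C1 write [C1 write: already M (modified), no change] -> [I,M] (invalidations this op: 0; running total: 1)
Op 5: C1 write [C1 write: already M (modified), no change] -> [I,M] (invalidations this op: 0; running total: 1)
Op 6: C1 read [C1 read: already in M, no change] -> [I,M] (invalidations this op: 0; running total: 1)
Op 7: C1 write [C1 write: already M (modified), no change] -> [I,M] (invalidations this op: 0; running total: 1)
Op 8: C1 read [C1 read: already in M, no change] -> [I,M] (invalidations this op: 0; running total: 1)
Op 9: C0 write [C0 write: invalidate ['C1=M'] -> C0=M] -> [M,I] (invalidations this op: 1; running total: 2)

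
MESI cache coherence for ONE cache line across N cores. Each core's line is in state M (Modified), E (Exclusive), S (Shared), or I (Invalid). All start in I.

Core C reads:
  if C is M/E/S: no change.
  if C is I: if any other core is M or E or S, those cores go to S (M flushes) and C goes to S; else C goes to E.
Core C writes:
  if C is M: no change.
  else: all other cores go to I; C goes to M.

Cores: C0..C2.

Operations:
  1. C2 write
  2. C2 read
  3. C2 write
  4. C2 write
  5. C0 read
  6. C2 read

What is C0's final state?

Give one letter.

Answer: S

Derivation:
Op 1: C2 write [C2 write: invalidate none -> C2=M] -> [I,I,M]
Op 2: C2 read [C2 read: already in M, no change] -> [I,I,M]
Op 3: C2 write [C2 write: already M (modified), no change] -> [I,I,M]
Op 4: C2 write [C2 write: already M (modified), no change] -> [I,I,M]
Op 5: C0 read [C0 read from I: others=['C2=M'] -> C0=S, others downsized to S] -> [S,I,S]
Op 6: C2 read [C2 read: already in S, no change] -> [S,I,S]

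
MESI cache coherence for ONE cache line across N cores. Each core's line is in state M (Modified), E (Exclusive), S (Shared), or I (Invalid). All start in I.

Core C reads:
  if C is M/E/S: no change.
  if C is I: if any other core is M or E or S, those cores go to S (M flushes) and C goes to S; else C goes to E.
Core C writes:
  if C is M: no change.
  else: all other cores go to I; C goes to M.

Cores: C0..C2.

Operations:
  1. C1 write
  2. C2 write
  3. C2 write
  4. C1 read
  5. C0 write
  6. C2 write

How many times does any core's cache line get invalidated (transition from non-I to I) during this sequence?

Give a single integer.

Answer: 4

Derivation:
Op 1: C1 write [C1 write: invalidate none -> C1=M] -> [I,M,I] (invalidations this op: 0; running total: 0)
Op 2: C2 write [C2 write: invalidate ['C1=M'] -> C2=M] -> [I,I,M] (invalidations this op: 1; running total: 1)
Op 3: C2 write [C2 write: already M (modified), no change] -> [I,I,M] (invalidations this op: 0; running total: 1)
Op 4: C1 read [C1 read from I: others=['C2=M'] -> C1=S, others downsized to S] -> [I,S,S] (invalidations this op: 0; running total: 1)
Op 5: C0 write [C0 write: invalidate ['C1=S', 'C2=S'] -> C0=M] -> [M,I,I] (invalidations this op: 2; running total: 3)
Op 6: C2 write [C2 write: invalidate ['C0=M'] -> C2=M] -> [I,I,M] (invalidations this op: 1; running total: 4)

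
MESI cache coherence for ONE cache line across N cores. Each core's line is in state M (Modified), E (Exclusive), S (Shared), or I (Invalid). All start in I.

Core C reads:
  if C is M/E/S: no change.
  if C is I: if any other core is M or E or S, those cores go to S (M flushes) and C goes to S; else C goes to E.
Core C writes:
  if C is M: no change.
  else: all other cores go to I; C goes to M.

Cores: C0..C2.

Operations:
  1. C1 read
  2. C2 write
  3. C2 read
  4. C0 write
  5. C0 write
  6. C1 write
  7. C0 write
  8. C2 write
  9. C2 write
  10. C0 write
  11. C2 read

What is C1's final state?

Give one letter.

Answer: I

Derivation:
Op 1: C1 read [C1 read from I: no other sharers -> C1=E (exclusive)] -> [I,E,I]
Op 2: C2 write [C2 write: invalidate ['C1=E'] -> C2=M] -> [I,I,M]
Op 3: C2 read [C2 read: already in M, no change] -> [I,I,M]
Op 4: C0 write [C0 write: invalidate ['C2=M'] -> C0=M] -> [M,I,I]
Op 5: C0 write [C0 write: already M (modified), no change] -> [M,I,I]
Op 6: C1 write [C1 write: invalidate ['C0=M'] -> C1=M] -> [I,M,I]
Op 7: C0 write [C0 write: invalidate ['C1=M'] -> C0=M] -> [M,I,I]
Op 8: C2 write [C2 write: invalidate ['C0=M'] -> C2=M] -> [I,I,M]
Op 9: C2 write [C2 write: already M (modified), no change] -> [I,I,M]
Op 10: C0 write [C0 write: invalidate ['C2=M'] -> C0=M] -> [M,I,I]
Op 11: C2 read [C2 read from I: others=['C0=M'] -> C2=S, others downsized to S] -> [S,I,S]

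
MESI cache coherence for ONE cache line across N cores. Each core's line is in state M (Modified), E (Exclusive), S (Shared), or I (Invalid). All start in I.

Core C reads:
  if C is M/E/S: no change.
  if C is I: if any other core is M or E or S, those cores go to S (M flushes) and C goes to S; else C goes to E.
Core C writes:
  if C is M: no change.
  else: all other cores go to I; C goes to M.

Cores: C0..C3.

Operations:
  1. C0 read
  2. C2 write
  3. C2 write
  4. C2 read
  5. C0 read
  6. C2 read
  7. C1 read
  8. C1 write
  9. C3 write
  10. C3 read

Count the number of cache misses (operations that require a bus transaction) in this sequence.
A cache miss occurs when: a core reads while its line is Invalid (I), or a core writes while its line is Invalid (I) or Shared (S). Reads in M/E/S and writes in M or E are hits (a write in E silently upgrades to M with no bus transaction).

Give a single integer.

Op 1: C0 read [C0 read from I: no other sharers -> C0=E (exclusive)] -> [E,I,I,I] [MISS #1: read from I]
Op 2: C2 write [C2 write: invalidate ['C0=E'] -> C2=M] -> [I,I,M,I] [MISS #2: write from I]
Op 3: C2 write [C2 write: already M (modified), no change] -> [I,I,M,I] [hit: write from M]
Op 4: C2 read [C2 read: already in M, no change] -> [I,I,M,I] [hit: read from M]
Op 5: C0 read [C0 read from I: others=['C2=M'] -> C0=S, others downsized to S] -> [S,I,S,I] [MISS #3: read from I]
Op 6: C2 read [C2 read: already in S, no change] -> [S,I,S,I] [hit: read from S]
Op 7: C1 read [C1 read from I: others=['C0=S', 'C2=S'] -> C1=S, others downsized to S] -> [S,S,S,I] [MISS #4: read from I]
Op 8: C1 write [C1 write: invalidate ['C0=S', 'C2=S'] -> C1=M] -> [I,M,I,I] [MISS #5: write from S]
Op 9: C3 write [C3 write: invalidate ['C1=M'] -> C3=M] -> [I,I,I,M] [MISS #6: write from I]
Op 10: C3 read [C3 read: already in M, no change] -> [I,I,I,M] [hit: read from M]

Answer: 6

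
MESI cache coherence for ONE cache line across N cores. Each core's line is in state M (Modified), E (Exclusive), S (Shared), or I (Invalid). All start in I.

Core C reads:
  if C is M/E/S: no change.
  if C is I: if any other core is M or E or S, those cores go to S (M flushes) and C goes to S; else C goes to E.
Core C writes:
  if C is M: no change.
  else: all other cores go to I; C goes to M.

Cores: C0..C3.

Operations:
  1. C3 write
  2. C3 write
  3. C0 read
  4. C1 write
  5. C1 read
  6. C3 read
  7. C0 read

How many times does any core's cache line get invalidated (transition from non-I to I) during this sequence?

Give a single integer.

Op 1: C3 write [C3 write: invalidate none -> C3=M] -> [I,I,I,M] (invalidations this op: 0; running total: 0)
Op 2: C3 write [C3 write: already M (modified), no change] -> [I,I,I,M] (invalidations this op: 0; running total: 0)
Op 3: C0 read [C0 read from I: others=['C3=M'] -> C0=S, others downsized to S] -> [S,I,I,S] (invalidations this op: 0; running total: 0)
Op 4: C1 write [C1 write: invalidate ['C0=S', 'C3=S'] -> C1=M] -> [I,M,I,I] (invalidations this op: 2; running total: 2)
Op 5: C1 read [C1 read: already in M, no change] -> [I,M,I,I] (invalidations this op: 0; running total: 2)
Op 6: C3 read [C3 read from I: others=['C1=M'] -> C3=S, others downsized to S] -> [I,S,I,S] (invalidations this op: 0; running total: 2)
Op 7: C0 read [C0 read from I: others=['C1=S', 'C3=S'] -> C0=S, others downsized to S] -> [S,S,I,S] (invalidations this op: 0; running total: 2)

Answer: 2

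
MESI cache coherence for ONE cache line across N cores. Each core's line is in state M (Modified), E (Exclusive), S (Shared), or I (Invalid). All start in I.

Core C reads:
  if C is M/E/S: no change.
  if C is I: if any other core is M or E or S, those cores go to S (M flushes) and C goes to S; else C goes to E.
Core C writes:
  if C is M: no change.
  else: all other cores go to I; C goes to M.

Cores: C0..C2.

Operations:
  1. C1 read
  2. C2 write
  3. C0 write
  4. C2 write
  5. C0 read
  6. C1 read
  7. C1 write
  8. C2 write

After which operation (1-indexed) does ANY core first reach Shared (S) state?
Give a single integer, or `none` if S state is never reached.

Answer: 5

Derivation:
Op 1: C1 read [C1 read from I: no other sharers -> C1=E (exclusive)] -> [I,E,I]
Op 2: C2 write [C2 write: invalidate ['C1=E'] -> C2=M] -> [I,I,M]
Op 3: C0 write [C0 write: invalidate ['C2=M'] -> C0=M] -> [M,I,I]
Op 4: C2 write [C2 write: invalidate ['C0=M'] -> C2=M] -> [I,I,M]
Op 5: C0 read [C0 read from I: others=['C2=M'] -> C0=S, others downsized to S] -> [S,I,S]
  -> First S state at op 5; remaining ops need not be traced.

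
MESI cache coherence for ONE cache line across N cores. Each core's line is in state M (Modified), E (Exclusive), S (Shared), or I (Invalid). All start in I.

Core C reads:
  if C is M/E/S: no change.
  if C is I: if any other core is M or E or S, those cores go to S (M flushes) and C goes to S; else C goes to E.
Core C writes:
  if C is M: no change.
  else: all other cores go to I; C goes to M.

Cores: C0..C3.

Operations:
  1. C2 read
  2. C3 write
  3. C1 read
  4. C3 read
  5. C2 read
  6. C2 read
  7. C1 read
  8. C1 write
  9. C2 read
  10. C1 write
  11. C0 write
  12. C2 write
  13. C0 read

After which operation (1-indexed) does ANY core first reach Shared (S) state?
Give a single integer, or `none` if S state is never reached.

Op 1: C2 read [C2 read from I: no other sharers -> C2=E (exclusive)] -> [I,I,E,I]
Op 2: C3 write [C3 write: invalidate ['C2=E'] -> C3=M] -> [I,I,I,M]
Op 3: C1 read [C1 read from I: others=['C3=M'] -> C1=S, others downsized to S] -> [I,S,I,S]
  -> First S state at op 3; remaining ops need not be traced.

Answer: 3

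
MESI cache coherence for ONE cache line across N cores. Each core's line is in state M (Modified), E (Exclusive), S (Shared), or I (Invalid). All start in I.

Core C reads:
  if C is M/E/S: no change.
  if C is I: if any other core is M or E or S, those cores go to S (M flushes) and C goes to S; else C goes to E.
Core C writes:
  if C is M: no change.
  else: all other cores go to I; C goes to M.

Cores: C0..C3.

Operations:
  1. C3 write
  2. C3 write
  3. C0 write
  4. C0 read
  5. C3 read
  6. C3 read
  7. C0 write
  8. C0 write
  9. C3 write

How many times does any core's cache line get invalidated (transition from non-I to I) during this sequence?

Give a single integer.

Op 1: C3 write [C3 write: invalidate none -> C3=M] -> [I,I,I,M] (invalidations this op: 0; running total: 0)
Op 2: C3 write [C3 write: already M (modified), no change] -> [I,I,I,M] (invalidations this op: 0; running total: 0)
Op 3: C0 write [C0 write: invalidate ['C3=M'] -> C0=M] -> [M,I,I,I] (invalidations this op: 1; running total: 1)
Op 4: C0 read [C0 read: already in M, no change] -> [M,I,I,I] (invalidations this op: 0; running total: 1)
Op 5: C3 read [C3 read from I: others=['C0=M'] -> C3=S, others downsized to S] -> [S,I,I,S] (invalidations this op: 0; running total: 1)
Op 6: C3 read [C3 read: already in S, no change] -> [S,I,I,S] (invalidations this op: 0; running total: 1)
Op 7: C0 write [C0 write: invalidate ['C3=S'] -> C0=M] -> [M,I,I,I] (invalidations this op: 1; running total: 2)
Op 8: C0 write [C0 write: already M (modified), no change] -> [M,I,I,I] (invalidations this op: 0; running total: 2)
Op 9: C3 write [C3 write: invalidate ['C0=M'] -> C3=M] -> [I,I,I,M] (invalidations this op: 1; running total: 3)

Answer: 3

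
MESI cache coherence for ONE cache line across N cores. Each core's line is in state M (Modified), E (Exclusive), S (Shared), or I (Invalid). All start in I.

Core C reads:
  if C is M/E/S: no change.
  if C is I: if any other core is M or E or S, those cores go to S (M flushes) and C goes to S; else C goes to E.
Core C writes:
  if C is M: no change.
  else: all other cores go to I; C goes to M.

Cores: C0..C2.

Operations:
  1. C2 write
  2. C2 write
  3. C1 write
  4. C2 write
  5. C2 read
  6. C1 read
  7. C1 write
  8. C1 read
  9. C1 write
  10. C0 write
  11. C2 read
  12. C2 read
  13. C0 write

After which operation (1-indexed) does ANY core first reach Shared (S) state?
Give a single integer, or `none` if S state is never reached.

Op 1: C2 write [C2 write: invalidate none -> C2=M] -> [I,I,M]
Op 2: C2 write [C2 write: already M (modified), no change] -> [I,I,M]
Op 3: C1 write [C1 write: invalidate ['C2=M'] -> C1=M] -> [I,M,I]
Op 4: C2 write [C2 write: invalidate ['C1=M'] -> C2=M] -> [I,I,M]
Op 5: C2 read [C2 read: already in M, no change] -> [I,I,M]
Op 6: C1 read [C1 read from I: others=['C2=M'] -> C1=S, others downsized to S] -> [I,S,S]
  -> First S state at op 6; remaining ops need not be traced.

Answer: 6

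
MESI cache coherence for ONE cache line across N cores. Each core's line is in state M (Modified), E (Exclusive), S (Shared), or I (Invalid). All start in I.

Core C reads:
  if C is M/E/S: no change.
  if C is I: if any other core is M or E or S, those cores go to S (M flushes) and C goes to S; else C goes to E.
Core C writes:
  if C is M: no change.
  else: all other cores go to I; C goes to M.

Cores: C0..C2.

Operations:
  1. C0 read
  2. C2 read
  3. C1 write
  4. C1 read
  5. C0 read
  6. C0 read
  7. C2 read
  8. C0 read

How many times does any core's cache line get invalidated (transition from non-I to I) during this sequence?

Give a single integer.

Answer: 2

Derivation:
Op 1: C0 read [C0 read from I: no other sharers -> C0=E (exclusive)] -> [E,I,I] (invalidations this op: 0; running total: 0)
Op 2: C2 read [C2 read from I: others=['C0=E'] -> C2=S, others downsized to S] -> [S,I,S] (invalidations this op: 0; running total: 0)
Op 3: C1 write [C1 write: invalidate ['C0=S', 'C2=S'] -> C1=M] -> [I,M,I] (invalidations this op: 2; running total: 2)
Op 4: C1 read [C1 read: already in M, no change] -> [I,M,I] (invalidations this op: 0; running total: 2)
Op 5: C0 read [C0 read from I: others=['C1=M'] -> C0=S, others downsized to S] -> [S,S,I] (invalidations this op: 0; running total: 2)
Op 6: C0 read [C0 read: already in S, no change] -> [S,S,I] (invalidations this op: 0; running total: 2)
Op 7: C2 read [C2 read from I: others=['C0=S', 'C1=S'] -> C2=S, others downsized to S] -> [S,S,S] (invalidations this op: 0; running total: 2)
Op 8: C0 read [C0 read: already in S, no change] -> [S,S,S] (invalidations this op: 0; running total: 2)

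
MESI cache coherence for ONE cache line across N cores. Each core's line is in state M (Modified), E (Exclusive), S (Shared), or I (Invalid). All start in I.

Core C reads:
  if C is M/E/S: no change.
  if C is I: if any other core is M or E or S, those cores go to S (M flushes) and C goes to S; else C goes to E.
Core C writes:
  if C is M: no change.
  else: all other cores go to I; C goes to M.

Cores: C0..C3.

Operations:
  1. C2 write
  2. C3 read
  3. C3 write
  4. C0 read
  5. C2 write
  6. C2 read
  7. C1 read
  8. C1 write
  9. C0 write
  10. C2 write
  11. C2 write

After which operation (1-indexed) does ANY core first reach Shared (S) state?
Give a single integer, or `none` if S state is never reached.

Answer: 2

Derivation:
Op 1: C2 write [C2 write: invalidate none -> C2=M] -> [I,I,M,I]
Op 2: C3 read [C3 read from I: others=['C2=M'] -> C3=S, others downsized to S] -> [I,I,S,S]
  -> First S state at op 2; remaining ops need not be traced.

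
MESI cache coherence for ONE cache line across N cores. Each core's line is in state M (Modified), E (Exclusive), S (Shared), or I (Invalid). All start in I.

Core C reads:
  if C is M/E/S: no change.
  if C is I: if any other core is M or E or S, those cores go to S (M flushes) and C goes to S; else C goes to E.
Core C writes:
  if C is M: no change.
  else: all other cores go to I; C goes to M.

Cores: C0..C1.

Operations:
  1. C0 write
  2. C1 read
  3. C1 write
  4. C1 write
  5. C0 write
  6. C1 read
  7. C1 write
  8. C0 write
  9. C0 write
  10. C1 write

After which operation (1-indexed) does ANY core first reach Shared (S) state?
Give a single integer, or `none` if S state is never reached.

Answer: 2

Derivation:
Op 1: C0 write [C0 write: invalidate none -> C0=M] -> [M,I]
Op 2: C1 read [C1 read from I: others=['C0=M'] -> C1=S, others downsized to S] -> [S,S]
  -> First S state at op 2; remaining ops need not be traced.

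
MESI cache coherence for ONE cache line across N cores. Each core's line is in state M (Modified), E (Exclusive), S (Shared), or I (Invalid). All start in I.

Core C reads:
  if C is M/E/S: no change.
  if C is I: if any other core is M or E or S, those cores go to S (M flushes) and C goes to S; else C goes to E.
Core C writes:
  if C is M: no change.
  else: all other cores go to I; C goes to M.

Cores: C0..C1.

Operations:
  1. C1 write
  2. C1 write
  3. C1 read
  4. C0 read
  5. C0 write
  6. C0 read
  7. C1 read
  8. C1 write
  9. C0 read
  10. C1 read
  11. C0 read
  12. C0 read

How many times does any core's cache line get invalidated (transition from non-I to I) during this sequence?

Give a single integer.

Answer: 2

Derivation:
Op 1: C1 write [C1 write: invalidate none -> C1=M] -> [I,M] (invalidations this op: 0; running total: 0)
Op 2: C1 write [C1 write: already M (modified), no change] -> [I,M] (invalidations this op: 0; running total: 0)
Op 3: C1 read [C1 read: already in M, no change] -> [I,M] (invalidations this op: 0; running total: 0)
Op 4: C0 read [C0 read from I: others=['C1=M'] -> C0=S, others downsized to S] -> [S,S] (invalidations this op: 0; running total: 0)
Op 5: C0 write [C0 write: invalidate ['C1=S'] -> C0=M] -> [M,I] (invalidations this op: 1; running total: 1)
Op 6: C0 read [C0 read: already in M, no change] -> [M,I] (invalidations this op: 0; running total: 1)
Op 7: C1 read [C1 read from I: others=['C0=M'] -> C1=S, others downsized to S] -> [S,S] (invalidations this op: 0; running total: 1)
Op 8: C1 write [C1 write: invalidate ['C0=S'] -> C1=M] -> [I,M] (invalidations this op: 1; running total: 2)
Op 9: C0 read [C0 read from I: others=['C1=M'] -> C0=S, others downsized to S] -> [S,S] (invalidations this op: 0; running total: 2)
Op 10: C1 read [C1 read: already in S, no change] -> [S,S] (invalidations this op: 0; running total: 2)
Op 11: C0 read [C0 read: already in S, no change] -> [S,S] (invalidations this op: 0; running total: 2)
Op 12: C0 read [C0 read: already in S, no change] -> [S,S] (invalidations this op: 0; running total: 2)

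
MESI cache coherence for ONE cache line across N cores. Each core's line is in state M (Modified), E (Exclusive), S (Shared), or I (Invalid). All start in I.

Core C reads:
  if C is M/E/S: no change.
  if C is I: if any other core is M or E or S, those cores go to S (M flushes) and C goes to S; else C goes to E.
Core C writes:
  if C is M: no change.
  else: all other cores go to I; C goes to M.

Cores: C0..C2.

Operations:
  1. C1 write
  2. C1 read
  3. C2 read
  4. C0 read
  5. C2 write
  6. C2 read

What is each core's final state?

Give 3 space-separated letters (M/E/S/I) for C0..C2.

Op 1: C1 write [C1 write: invalidate none -> C1=M] -> [I,M,I]
Op 2: C1 read [C1 read: already in M, no change] -> [I,M,I]
Op 3: C2 read [C2 read from I: others=['C1=M'] -> C2=S, others downsized to S] -> [I,S,S]
Op 4: C0 read [C0 read from I: others=['C1=S', 'C2=S'] -> C0=S, others downsized to S] -> [S,S,S]
Op 5: C2 write [C2 write: invalidate ['C0=S', 'C1=S'] -> C2=M] -> [I,I,M]
Op 6: C2 read [C2 read: already in M, no change] -> [I,I,M]

Answer: I I M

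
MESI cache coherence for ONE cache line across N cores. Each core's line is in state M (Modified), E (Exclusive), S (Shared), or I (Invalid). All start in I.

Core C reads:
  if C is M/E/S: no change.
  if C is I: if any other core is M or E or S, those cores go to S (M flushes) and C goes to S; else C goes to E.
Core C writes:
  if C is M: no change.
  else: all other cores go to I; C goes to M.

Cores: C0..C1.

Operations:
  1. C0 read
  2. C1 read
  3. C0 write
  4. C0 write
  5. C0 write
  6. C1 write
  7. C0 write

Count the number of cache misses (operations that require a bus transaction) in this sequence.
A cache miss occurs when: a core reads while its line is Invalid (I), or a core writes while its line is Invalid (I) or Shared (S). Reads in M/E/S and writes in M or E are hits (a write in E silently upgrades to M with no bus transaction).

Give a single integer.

Answer: 5

Derivation:
Op 1: C0 read [C0 read from I: no other sharers -> C0=E (exclusive)] -> [E,I] [MISS #1: read from I]
Op 2: C1 read [C1 read from I: others=['C0=E'] -> C1=S, others downsized to S] -> [S,S] [MISS #2: read from I]
Op 3: C0 write [C0 write: invalidate ['C1=S'] -> C0=M] -> [M,I] [MISS #3: write from S]
Op 4: C0 write [C0 write: already M (modified), no change] -> [M,I] [hit: write from M]
Op 5: C0 write [C0 write: already M (modified), no change] -> [M,I] [hit: write from M]
Op 6: C1 write [C1 write: invalidate ['C0=M'] -> C1=M] -> [I,M] [MISS #4: write from I]
Op 7: C0 write [C0 write: invalidate ['C1=M'] -> C0=M] -> [M,I] [MISS #5: write from I]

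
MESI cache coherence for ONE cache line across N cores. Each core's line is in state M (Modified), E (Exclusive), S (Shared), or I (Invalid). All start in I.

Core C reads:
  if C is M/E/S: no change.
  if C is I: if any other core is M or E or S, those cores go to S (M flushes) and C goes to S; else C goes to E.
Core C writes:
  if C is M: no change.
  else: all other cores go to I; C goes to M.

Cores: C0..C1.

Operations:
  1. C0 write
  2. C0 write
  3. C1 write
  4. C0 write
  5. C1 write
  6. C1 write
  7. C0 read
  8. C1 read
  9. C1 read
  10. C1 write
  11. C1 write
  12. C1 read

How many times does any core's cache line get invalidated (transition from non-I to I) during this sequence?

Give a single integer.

Answer: 4

Derivation:
Op 1: C0 write [C0 write: invalidate none -> C0=M] -> [M,I] (invalidations this op: 0; running total: 0)
Op 2: C0 write [C0 write: already M (modified), no change] -> [M,I] (invalidations this op: 0; running total: 0)
Op 3: C1 write [C1 write: invalidate ['C0=M'] -> C1=M] -> [I,M] (invalidations this op: 1; running total: 1)
Op 4: C0 write [C0 write: invalidate ['C1=M'] -> C0=M] -> [M,I] (invalidations this op: 1; running total: 2)
Op 5: C1 write [C1 write: invalidate ['C0=M'] -> C1=M] -> [I,M] (invalidations this op: 1; running total: 3)
Op 6: C1 write [C1 write: already M (modified), no change] -> [I,M] (invalidations this op: 0; running total: 3)
Op 7: C0 read [C0 read from I: others=['C1=M'] -> C0=S, others downsized to S] -> [S,S] (invalidations this op: 0; running total: 3)
Op 8: C1 read [C1 read: already in S, no change] -> [S,S] (invalidations this op: 0; running total: 3)
Op 9: C1 read [C1 read: already in S, no change] -> [S,S] (invalidations this op: 0; running total: 3)
Op 10: C1 write [C1 write: invalidate ['C0=S'] -> C1=M] -> [I,M] (invalidations this op: 1; running total: 4)
Op 11: C1 write [C1 write: already M (modified), no change] -> [I,M] (invalidations this op: 0; running total: 4)
Op 12: C1 read [C1 read: already in M, no change] -> [I,M] (invalidations this op: 0; running total: 4)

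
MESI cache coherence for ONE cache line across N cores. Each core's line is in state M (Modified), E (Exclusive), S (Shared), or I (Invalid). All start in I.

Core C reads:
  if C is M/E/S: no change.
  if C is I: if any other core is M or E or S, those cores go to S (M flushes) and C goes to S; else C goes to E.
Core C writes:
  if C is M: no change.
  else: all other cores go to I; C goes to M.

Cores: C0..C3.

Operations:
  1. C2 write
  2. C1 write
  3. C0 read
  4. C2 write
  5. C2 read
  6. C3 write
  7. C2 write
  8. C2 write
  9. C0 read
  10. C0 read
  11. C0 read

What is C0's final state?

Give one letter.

Answer: S

Derivation:
Op 1: C2 write [C2 write: invalidate none -> C2=M] -> [I,I,M,I]
Op 2: C1 write [C1 write: invalidate ['C2=M'] -> C1=M] -> [I,M,I,I]
Op 3: C0 read [C0 read from I: others=['C1=M'] -> C0=S, others downsized to S] -> [S,S,I,I]
Op 4: C2 write [C2 write: invalidate ['C0=S', 'C1=S'] -> C2=M] -> [I,I,M,I]
Op 5: C2 read [C2 read: already in M, no change] -> [I,I,M,I]
Op 6: C3 write [C3 write: invalidate ['C2=M'] -> C3=M] -> [I,I,I,M]
Op 7: C2 write [C2 write: invalidate ['C3=M'] -> C2=M] -> [I,I,M,I]
Op 8: C2 write [C2 write: already M (modified), no change] -> [I,I,M,I]
Op 9: C0 read [C0 read from I: others=['C2=M'] -> C0=S, others downsized to S] -> [S,I,S,I]
Op 10: C0 read [C0 read: already in S, no change] -> [S,I,S,I]
Op 11: C0 read [C0 read: already in S, no change] -> [S,I,S,I]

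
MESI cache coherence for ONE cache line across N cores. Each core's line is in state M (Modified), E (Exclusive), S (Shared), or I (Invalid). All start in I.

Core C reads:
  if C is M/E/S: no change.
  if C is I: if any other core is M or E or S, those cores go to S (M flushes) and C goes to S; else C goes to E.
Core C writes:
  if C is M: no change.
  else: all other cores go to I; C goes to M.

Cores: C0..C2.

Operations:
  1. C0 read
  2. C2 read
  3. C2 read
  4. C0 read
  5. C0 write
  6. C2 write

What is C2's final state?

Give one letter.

Answer: M

Derivation:
Op 1: C0 read [C0 read from I: no other sharers -> C0=E (exclusive)] -> [E,I,I]
Op 2: C2 read [C2 read from I: others=['C0=E'] -> C2=S, others downsized to S] -> [S,I,S]
Op 3: C2 read [C2 read: already in S, no change] -> [S,I,S]
Op 4: C0 read [C0 read: already in S, no change] -> [S,I,S]
Op 5: C0 write [C0 write: invalidate ['C2=S'] -> C0=M] -> [M,I,I]
Op 6: C2 write [C2 write: invalidate ['C0=M'] -> C2=M] -> [I,I,M]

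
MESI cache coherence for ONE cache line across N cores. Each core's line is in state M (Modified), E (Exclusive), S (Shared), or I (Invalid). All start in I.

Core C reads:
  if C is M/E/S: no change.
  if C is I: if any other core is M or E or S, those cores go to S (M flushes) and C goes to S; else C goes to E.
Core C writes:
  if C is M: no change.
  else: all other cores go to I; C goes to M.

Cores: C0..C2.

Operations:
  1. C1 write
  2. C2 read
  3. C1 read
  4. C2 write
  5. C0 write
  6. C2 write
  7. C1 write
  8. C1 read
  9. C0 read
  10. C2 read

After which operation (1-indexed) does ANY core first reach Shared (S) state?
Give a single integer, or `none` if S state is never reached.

Answer: 2

Derivation:
Op 1: C1 write [C1 write: invalidate none -> C1=M] -> [I,M,I]
Op 2: C2 read [C2 read from I: others=['C1=M'] -> C2=S, others downsized to S] -> [I,S,S]
  -> First S state at op 2; remaining ops need not be traced.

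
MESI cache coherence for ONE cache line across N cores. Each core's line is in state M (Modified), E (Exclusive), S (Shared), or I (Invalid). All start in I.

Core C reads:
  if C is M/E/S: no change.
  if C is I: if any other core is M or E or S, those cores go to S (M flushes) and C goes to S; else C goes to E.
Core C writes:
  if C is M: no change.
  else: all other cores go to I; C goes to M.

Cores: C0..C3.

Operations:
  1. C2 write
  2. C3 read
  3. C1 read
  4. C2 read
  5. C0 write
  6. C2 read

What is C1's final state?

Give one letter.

Answer: I

Derivation:
Op 1: C2 write [C2 write: invalidate none -> C2=M] -> [I,I,M,I]
Op 2: C3 read [C3 read from I: others=['C2=M'] -> C3=S, others downsized to S] -> [I,I,S,S]
Op 3: C1 read [C1 read from I: others=['C2=S', 'C3=S'] -> C1=S, others downsized to S] -> [I,S,S,S]
Op 4: C2 read [C2 read: already in S, no change] -> [I,S,S,S]
Op 5: C0 write [C0 write: invalidate ['C1=S', 'C2=S', 'C3=S'] -> C0=M] -> [M,I,I,I]
Op 6: C2 read [C2 read from I: others=['C0=M'] -> C2=S, others downsized to S] -> [S,I,S,I]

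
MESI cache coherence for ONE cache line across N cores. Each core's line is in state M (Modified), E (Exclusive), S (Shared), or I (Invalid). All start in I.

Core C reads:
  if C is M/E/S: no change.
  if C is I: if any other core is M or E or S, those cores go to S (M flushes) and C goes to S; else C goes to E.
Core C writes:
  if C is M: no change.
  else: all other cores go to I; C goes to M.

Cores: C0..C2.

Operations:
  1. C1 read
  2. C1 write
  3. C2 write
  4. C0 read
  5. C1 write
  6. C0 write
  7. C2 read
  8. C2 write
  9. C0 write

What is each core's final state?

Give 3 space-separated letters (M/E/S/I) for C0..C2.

Op 1: C1 read [C1 read from I: no other sharers -> C1=E (exclusive)] -> [I,E,I]
Op 2: C1 write [C1 write: invalidate none -> C1=M] -> [I,M,I]
Op 3: C2 write [C2 write: invalidate ['C1=M'] -> C2=M] -> [I,I,M]
Op 4: C0 read [C0 read from I: others=['C2=M'] -> C0=S, others downsized to S] -> [S,I,S]
Op 5: C1 write [C1 write: invalidate ['C0=S', 'C2=S'] -> C1=M] -> [I,M,I]
Op 6: C0 write [C0 write: invalidate ['C1=M'] -> C0=M] -> [M,I,I]
Op 7: C2 read [C2 read from I: others=['C0=M'] -> C2=S, others downsized to S] -> [S,I,S]
Op 8: C2 write [C2 write: invalidate ['C0=S'] -> C2=M] -> [I,I,M]
Op 9: C0 write [C0 write: invalidate ['C2=M'] -> C0=M] -> [M,I,I]

Answer: M I I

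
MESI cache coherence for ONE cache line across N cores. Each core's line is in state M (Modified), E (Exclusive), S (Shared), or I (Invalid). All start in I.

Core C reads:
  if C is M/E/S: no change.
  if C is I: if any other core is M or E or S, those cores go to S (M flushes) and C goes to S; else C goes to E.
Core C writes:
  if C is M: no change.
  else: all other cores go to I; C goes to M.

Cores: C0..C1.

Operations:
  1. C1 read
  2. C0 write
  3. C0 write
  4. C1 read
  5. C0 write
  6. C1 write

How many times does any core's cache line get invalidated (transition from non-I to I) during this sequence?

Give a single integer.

Op 1: C1 read [C1 read from I: no other sharers -> C1=E (exclusive)] -> [I,E] (invalidations this op: 0; running total: 0)
Op 2: C0 write [C0 write: invalidate ['C1=E'] -> C0=M] -> [M,I] (invalidations this op: 1; running total: 1)
Op 3: C0 write [C0 write: already M (modified), no change] -> [M,I] (invalidations this op: 0; running total: 1)
Op 4: C1 read [C1 read from I: others=['C0=M'] -> C1=S, others downsized to S] -> [S,S] (invalidations this op: 0; running total: 1)
Op 5: C0 write [C0 write: invalidate ['C1=S'] -> C0=M] -> [M,I] (invalidations this op: 1; running total: 2)
Op 6: C1 write [C1 write: invalidate ['C0=M'] -> C1=M] -> [I,M] (invalidations this op: 1; running total: 3)

Answer: 3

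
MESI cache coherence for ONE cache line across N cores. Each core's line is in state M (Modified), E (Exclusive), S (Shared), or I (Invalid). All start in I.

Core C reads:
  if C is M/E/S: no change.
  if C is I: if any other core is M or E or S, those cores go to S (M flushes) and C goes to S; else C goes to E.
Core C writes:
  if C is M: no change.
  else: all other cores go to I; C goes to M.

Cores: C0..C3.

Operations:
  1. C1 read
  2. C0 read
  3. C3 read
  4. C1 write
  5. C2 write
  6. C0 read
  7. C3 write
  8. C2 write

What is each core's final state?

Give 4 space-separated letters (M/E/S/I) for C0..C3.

Op 1: C1 read [C1 read from I: no other sharers -> C1=E (exclusive)] -> [I,E,I,I]
Op 2: C0 read [C0 read from I: others=['C1=E'] -> C0=S, others downsized to S] -> [S,S,I,I]
Op 3: C3 read [C3 read from I: others=['C0=S', 'C1=S'] -> C3=S, others downsized to S] -> [S,S,I,S]
Op 4: C1 write [C1 write: invalidate ['C0=S', 'C3=S'] -> C1=M] -> [I,M,I,I]
Op 5: C2 write [C2 write: invalidate ['C1=M'] -> C2=M] -> [I,I,M,I]
Op 6: C0 read [C0 read from I: others=['C2=M'] -> C0=S, others downsized to S] -> [S,I,S,I]
Op 7: C3 write [C3 write: invalidate ['C0=S', 'C2=S'] -> C3=M] -> [I,I,I,M]
Op 8: C2 write [C2 write: invalidate ['C3=M'] -> C2=M] -> [I,I,M,I]

Answer: I I M I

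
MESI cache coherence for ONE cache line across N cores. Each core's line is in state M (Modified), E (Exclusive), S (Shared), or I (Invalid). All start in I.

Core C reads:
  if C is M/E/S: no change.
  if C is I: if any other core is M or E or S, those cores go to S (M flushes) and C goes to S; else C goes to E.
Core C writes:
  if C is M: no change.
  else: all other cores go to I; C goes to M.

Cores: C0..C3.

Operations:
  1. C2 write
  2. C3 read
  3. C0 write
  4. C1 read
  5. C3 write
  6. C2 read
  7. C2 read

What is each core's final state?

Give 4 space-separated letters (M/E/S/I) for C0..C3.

Answer: I I S S

Derivation:
Op 1: C2 write [C2 write: invalidate none -> C2=M] -> [I,I,M,I]
Op 2: C3 read [C3 read from I: others=['C2=M'] -> C3=S, others downsized to S] -> [I,I,S,S]
Op 3: C0 write [C0 write: invalidate ['C2=S', 'C3=S'] -> C0=M] -> [M,I,I,I]
Op 4: C1 read [C1 read from I: others=['C0=M'] -> C1=S, others downsized to S] -> [S,S,I,I]
Op 5: C3 write [C3 write: invalidate ['C0=S', 'C1=S'] -> C3=M] -> [I,I,I,M]
Op 6: C2 read [C2 read from I: others=['C3=M'] -> C2=S, others downsized to S] -> [I,I,S,S]
Op 7: C2 read [C2 read: already in S, no change] -> [I,I,S,S]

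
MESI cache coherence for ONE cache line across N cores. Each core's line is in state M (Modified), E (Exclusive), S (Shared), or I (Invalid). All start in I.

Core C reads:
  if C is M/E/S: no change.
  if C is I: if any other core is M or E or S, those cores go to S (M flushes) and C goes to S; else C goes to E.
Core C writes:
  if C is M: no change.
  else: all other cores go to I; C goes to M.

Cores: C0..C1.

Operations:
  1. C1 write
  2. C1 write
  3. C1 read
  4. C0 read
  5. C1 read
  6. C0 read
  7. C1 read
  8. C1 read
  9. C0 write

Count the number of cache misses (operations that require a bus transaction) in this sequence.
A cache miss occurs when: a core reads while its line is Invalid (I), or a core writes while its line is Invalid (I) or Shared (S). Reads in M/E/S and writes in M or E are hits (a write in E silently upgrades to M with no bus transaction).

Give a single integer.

Answer: 3

Derivation:
Op 1: C1 write [C1 write: invalidate none -> C1=M] -> [I,M] [MISS #1: write from I]
Op 2: C1 write [C1 write: already M (modified), no change] -> [I,M] [hit: write from M]
Op 3: C1 read [C1 read: already in M, no change] -> [I,M] [hit: read from M]
Op 4: C0 read [C0 read from I: others=['C1=M'] -> C0=S, others downsized to S] -> [S,S] [MISS #2: read from I]
Op 5: C1 read [C1 read: already in S, no change] -> [S,S] [hit: read from S]
Op 6: C0 read [C0 read: already in S, no change] -> [S,S] [hit: read from S]
Op 7: C1 read [C1 read: already in S, no change] -> [S,S] [hit: read from S]
Op 8: C1 read [C1 read: already in S, no change] -> [S,S] [hit: read from S]
Op 9: C0 write [C0 write: invalidate ['C1=S'] -> C0=M] -> [M,I] [MISS #3: write from S]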